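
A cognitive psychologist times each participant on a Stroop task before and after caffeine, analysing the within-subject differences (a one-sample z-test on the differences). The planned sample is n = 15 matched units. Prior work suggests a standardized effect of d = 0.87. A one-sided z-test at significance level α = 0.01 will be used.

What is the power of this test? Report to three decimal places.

Noncentrality parameter: λ = d·√n = 0.87 × √15 = 3.3695
One-sided α = 0.01 → critical value z_{0.01} = 2.326.
Power = P(Z > 2.326 − λ) = Φ(1.043) = 0.8516.

Power ≈ 0.852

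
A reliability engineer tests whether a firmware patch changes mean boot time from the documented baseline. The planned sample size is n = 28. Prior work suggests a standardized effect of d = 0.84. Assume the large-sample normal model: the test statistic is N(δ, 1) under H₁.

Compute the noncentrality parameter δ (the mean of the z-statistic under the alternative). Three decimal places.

δ ≈ 4.445

The noncentrality parameter scales effect size by the design's sample-size factor: δ = d·√n = 0.84 × √28 = 4.4449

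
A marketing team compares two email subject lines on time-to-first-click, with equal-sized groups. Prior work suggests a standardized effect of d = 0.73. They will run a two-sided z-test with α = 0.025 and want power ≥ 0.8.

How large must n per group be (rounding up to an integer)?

Set Φ(δ − 2.241) = 0.8; then δ − 2.241 = Φ⁻¹(0.8) = 0.842, giving δ = 3.083.
(The Φ(−δ − z_{α/2}) term is vanishingly small for δ > 0 and is dropped in the standard sample-size formula.)
δ = d·√(n/2) ⇒ n = 2(δ/d)² = 2 × (3.083 / 0.73)² = 35.67.
Round up to the next whole unit.

n = 36 per group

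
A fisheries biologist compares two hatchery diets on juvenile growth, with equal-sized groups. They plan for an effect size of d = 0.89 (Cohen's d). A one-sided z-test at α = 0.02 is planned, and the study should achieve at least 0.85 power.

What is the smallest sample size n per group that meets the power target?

Set Φ(δ − 2.054) = 0.85; then δ − 2.054 = Φ⁻¹(0.85) = 1.036, giving δ = 3.090.
δ = d·√(n/2) ⇒ n = 2(δ/d)² = 2 × (3.090 / 0.89)² = 24.11.
Rounding up, n = 25 per group.

n = 25 per group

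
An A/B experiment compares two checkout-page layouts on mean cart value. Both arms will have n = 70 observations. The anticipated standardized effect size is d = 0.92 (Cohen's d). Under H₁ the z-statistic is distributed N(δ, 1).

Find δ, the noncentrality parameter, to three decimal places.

δ ≈ 5.443

The noncentrality parameter scales effect size by the design's sample-size factor: δ = d·√(n/2) = 0.92 × √(70/2) = 5.4428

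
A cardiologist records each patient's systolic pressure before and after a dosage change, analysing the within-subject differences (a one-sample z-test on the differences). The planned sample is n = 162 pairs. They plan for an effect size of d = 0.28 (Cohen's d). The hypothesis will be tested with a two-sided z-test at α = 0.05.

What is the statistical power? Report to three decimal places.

Noncentrality parameter: δ = d·√n = 0.28 × √162 = 3.5638
Critical value for a two-sided test at α = 0.05: z_{α/2} = 1.960.
Power = Φ(δ − 1.960) + Φ(−δ − 1.960) = Φ(1.604) + Φ(-5.524) = 0.9456 + 0.0000 = 0.9456.

Power ≈ 0.946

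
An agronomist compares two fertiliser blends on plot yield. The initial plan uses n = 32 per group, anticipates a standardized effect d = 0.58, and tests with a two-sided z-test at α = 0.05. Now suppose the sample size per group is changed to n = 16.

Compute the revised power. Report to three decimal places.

Power ≈ 0.375

With n = 16 per group: δ = d·√(n/2) = 0.58 × √(16/2) = 1.6405. Critical value z_{0.025} = 1.960.
Revised power = Φ(δ − 1.960) + Φ(−δ − 1.960) = Φ(-0.319) + Φ(-3.600) = 0.3747 + 0.0002 = 0.3748.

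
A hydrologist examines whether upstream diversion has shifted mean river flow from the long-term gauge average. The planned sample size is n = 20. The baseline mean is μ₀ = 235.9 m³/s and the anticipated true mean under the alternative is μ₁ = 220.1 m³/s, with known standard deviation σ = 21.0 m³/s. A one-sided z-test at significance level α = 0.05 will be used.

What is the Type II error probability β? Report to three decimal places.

β ≈ 0.043

Standardized effect: d = |μ₁ − μ₀| / σ = |220.1 − 235.9| / 21.0 = 0.7524
Noncentrality parameter: δ = d·√n = 0.7524 × √20 = 3.3647
One-sided α = 0.05 → critical value z_{0.05} = 1.645.
Power = Φ(δ − 1.645) = Φ(1.720) = 0.9573.
Type II error: β = 1 − power = 1 − 0.9573 = 0.0427.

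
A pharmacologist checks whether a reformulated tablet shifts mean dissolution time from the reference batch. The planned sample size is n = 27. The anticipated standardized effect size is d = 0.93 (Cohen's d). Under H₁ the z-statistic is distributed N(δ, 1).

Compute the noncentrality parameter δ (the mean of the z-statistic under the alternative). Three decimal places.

The noncentrality parameter scales effect size by the design's sample-size factor: δ = d·√n = 0.93 × √27 = 4.8324

δ ≈ 4.832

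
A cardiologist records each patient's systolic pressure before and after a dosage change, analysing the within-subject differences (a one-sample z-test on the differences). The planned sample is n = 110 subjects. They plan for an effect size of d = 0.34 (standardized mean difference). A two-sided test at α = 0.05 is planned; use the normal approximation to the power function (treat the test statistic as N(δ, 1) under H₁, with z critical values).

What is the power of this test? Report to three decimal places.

Power ≈ 0.946

Noncentrality parameter: δ = d·√n = 0.34 × √110 = 3.5660
Critical value for a two-sided test at α = 0.05: z_{α/2} = 1.960.
Power = Φ(δ − 1.960) + Φ(−δ − 1.960) = Φ(1.606) + Φ(-5.526) = 0.9459 + 0.0000 = 0.9459.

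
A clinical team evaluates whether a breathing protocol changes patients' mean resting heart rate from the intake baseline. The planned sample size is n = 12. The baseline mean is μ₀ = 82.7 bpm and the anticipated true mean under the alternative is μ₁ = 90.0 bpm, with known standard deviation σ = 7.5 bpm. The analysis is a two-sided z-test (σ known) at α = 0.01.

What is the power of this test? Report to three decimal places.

Power ≈ 0.787

Standardized effect: d = |μ₁ − μ₀| / σ = |90.0 − 82.7| / 7.5 = 0.9733
Noncentrality parameter: δ = d·√n = 0.9733 × √12 = 3.3717
Two-sided α = 0.01 → critical value z_{0.005} = 2.576.
Power = Φ(δ − 2.576) + Φ(−δ − 2.576) = Φ(0.796) + Φ(-5.948) = 0.7870 + 0.0000 = 0.7870.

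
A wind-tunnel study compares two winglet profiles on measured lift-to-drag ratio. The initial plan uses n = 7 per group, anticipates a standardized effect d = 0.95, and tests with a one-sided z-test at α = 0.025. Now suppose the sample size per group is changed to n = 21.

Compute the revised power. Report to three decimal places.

With n = 21 per group: δ = d·√(n/2) = 0.95 × √(21/2) = 3.0784. Critical value z_{0.025} = 1.960.
Revised power = Φ(δ − 1.960) = Φ(1.118) = 0.8683.

Power ≈ 0.868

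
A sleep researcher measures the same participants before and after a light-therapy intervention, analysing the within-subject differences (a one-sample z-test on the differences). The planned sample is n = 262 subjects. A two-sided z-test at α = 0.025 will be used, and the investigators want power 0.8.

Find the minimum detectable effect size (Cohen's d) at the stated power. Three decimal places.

Need Φ(δ − 2.241) = 0.8, so δ = 2.241 + 0.842 = 3.083.
(The second rejection-region term Φ(−δ − z_{α/2}) is negligible and dropped.)
δ = d·√n ⇒ d = δ/√n = 3.083/√262 = 0.1905.

d ≈ 0.190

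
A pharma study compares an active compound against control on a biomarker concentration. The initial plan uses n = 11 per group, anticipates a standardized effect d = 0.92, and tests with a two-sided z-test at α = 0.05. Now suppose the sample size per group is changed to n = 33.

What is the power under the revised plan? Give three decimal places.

Power ≈ 0.962

With n = 33 per group: δ = d·√(n/2) = 0.92 × √(33/2) = 3.7371. Critical value z_{0.025} = 1.960.
Revised power = Φ(δ − 1.960) + Φ(−δ − 1.960) = Φ(1.777) + Φ(-5.697) = 0.9622 + 0.0000 = 0.9622.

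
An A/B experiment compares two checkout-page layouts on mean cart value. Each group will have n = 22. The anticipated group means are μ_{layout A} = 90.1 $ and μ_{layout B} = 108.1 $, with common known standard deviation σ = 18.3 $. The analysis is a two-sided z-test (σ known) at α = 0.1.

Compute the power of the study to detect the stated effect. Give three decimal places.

Power ≈ 0.947

Standardized effect: d = |μ_{layout A} − μ_{layout B}| / σ = |90.1 − 108.1| / 18.3 = 0.9836
Noncentrality parameter: δ = d·√(n/2) = 0.9836 × √(22/2) = 3.2623
Two-sided α = 0.1 → critical value z_{0.05} = 1.645.
Power = Φ(δ − 1.645) + Φ(−δ − 1.645) = Φ(1.617) + Φ(-4.907) = 0.9471 + 0.0000 = 0.9471.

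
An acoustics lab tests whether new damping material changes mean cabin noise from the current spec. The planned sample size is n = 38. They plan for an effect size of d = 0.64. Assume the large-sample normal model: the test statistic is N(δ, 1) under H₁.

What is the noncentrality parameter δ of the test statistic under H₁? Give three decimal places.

δ ≈ 3.945

δ = d·√n = 0.64 × √38 = 3.9452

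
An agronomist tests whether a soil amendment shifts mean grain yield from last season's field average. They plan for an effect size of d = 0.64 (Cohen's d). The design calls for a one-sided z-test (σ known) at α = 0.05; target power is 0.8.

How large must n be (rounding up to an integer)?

Set Φ(δ − 1.645) = 0.8; then δ − 1.645 = Φ⁻¹(0.8) = 0.842, giving δ = 2.486.
δ = d·√n ⇒ n = (δ/d)² = (2.486 / 0.64)² = 15.09.
Round up to the next whole unit.

n = 16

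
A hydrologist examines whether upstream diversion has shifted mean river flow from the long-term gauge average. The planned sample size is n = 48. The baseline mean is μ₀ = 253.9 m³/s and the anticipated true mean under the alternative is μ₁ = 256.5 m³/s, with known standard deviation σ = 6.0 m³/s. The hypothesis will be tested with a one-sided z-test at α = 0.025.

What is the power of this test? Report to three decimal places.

Power ≈ 0.851

Standardized effect: d = |μ₁ − μ₀| / σ = |256.5 − 253.9| / 6.0 = 0.4333
Noncentrality parameter: δ = d·√n = 0.4333 × √48 = 3.0022
Critical value for a one-sided test at α = 0.025: z_α = 1.960.
Power = Φ(δ − 1.960) = Φ(1.042) = 0.8514.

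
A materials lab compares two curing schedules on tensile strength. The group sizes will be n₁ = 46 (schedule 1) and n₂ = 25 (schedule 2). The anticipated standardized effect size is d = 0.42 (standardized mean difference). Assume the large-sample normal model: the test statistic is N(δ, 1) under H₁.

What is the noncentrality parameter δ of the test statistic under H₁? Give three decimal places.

δ ≈ 1.690

δ = d / √(1/n₁ + 1/n₂) = 0.42 / √(1/46 + 1/25) = 1.6903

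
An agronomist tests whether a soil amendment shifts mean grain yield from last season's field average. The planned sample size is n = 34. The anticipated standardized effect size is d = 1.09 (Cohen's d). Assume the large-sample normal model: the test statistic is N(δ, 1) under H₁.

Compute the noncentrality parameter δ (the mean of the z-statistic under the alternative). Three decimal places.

The noncentrality parameter scales effect size by the design's sample-size factor: δ = d·√n = 1.09 × √34 = 6.3557

δ ≈ 6.356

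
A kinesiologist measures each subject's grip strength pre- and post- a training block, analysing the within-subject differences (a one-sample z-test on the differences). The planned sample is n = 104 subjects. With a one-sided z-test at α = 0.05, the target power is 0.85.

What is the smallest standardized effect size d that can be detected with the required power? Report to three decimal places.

d ≈ 0.263

Required noncentrality: δ = z_{0.05} + z_{0.15} = 1.645 + 1.036 = 2.681.
δ = d·√n ⇒ d = δ/√n = 2.681/√104 = 0.2629.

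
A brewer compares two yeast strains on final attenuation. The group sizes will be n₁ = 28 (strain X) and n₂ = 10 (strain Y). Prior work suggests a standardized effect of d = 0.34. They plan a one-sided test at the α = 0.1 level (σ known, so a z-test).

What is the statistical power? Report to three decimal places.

Noncentrality parameter: δ = d / √(1/n₁ + 1/n₂) = 0.34 / √(1/28 + 1/10) = 0.9229
Critical value for a one-sided test at α = 0.1: z_α = 1.282.
Power = Φ(δ − 1.282) = Φ(-0.359) = 0.3599.

Power ≈ 0.360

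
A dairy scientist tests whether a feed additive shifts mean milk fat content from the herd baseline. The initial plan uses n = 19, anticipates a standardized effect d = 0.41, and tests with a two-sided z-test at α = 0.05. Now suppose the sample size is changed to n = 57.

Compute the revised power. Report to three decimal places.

Power ≈ 0.872

With n = 57: δ = d·√n = 0.41 × √57 = 3.0954. Critical value z_{0.025} = 1.960.
Revised power = Φ(δ − 1.960) + Φ(−δ − 1.960) = Φ(1.135) + Φ(-5.055) = 0.8719 + 0.0000 = 0.8719.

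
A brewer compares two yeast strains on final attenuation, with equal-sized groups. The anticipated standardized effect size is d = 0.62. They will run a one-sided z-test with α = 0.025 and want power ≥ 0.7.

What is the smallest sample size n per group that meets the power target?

n = 33 per group

For power 0.7 need Φ(δ − z_{0.025}) = 0.7, so δ = z_{0.025} + z_{0.30} = 1.960 + 0.524 = 2.484.
δ = d·√(n/2) ⇒ n = 2(δ/d)² = 2 × (2.484 / 0.62)² = 32.11.
Round up to the next whole unit.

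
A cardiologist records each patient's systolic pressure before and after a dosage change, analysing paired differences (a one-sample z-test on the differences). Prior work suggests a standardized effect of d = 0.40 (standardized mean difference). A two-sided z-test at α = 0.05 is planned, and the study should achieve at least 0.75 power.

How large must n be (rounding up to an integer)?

For power 0.75 need Φ(δ − z_{0.025}) = 0.75, so δ = z_{0.025} + z_{0.25} = 1.960 + 0.674 = 2.634.
(Ignoring the negligible lower-tail rejection probability gives the usual closed-form inversion.)
δ = d·√n ⇒ n = (δ/d)² = (2.634 / 0.40)² = 43.38.
Rounding up, n = 44.

n = 44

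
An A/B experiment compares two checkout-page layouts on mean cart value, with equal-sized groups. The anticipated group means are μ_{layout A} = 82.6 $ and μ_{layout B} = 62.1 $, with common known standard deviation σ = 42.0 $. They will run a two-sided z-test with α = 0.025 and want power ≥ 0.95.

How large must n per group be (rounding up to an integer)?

n = 127 per group

Standardized effect: d = |μ_{layout A} − μ_{layout B}| / σ = |82.6 − 62.1| / 42.0 = 0.4881
For power 0.95 need Φ(δ − z_{0.0125}) = 0.95, so δ = z_{0.0125} + z_{0.05} = 2.241 + 1.645 = 3.886.
(The Φ(−δ − z_{α/2}) term is vanishingly small for δ > 0 and is dropped in the standard sample-size formula.)
δ = d·√(n/2) ⇒ n = 2(δ/d)² = 2 × (3.886 / 0.4881)² = 126.79.
Rounding up, n = 127 per group.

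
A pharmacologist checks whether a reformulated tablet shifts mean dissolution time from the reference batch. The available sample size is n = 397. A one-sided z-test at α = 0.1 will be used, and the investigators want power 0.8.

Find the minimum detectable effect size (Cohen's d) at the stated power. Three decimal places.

Need Φ(δ − 1.282) = 0.8, so δ = 1.282 + 0.842 = 2.123.
δ = d·√n ⇒ d = δ/√n = 2.123/√397 = 0.1066.

d ≈ 0.107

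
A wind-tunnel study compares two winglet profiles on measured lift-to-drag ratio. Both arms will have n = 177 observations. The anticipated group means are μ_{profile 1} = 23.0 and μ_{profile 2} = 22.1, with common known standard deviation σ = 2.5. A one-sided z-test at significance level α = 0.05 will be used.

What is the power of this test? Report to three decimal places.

Power ≈ 0.959

Standardized effect: d = |μ_{profile 1} − μ_{profile 2}| / σ = |23.0 − 22.1| / 2.5 = 0.3600
Noncentrality parameter: δ = d·√(n/2) = 0.3600 × √(177/2) = 3.3867
One-sided α = 0.05 → critical value z_{0.05} = 1.645.
Power = P(Z > 1.645 − δ) = Φ(1.742) = 0.9592.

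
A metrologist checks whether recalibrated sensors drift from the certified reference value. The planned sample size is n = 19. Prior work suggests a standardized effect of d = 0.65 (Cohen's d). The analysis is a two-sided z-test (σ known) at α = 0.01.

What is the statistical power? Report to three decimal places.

Power ≈ 0.602

Noncentrality parameter: δ = d·√n = 0.65 × √19 = 2.8333
Critical value for a two-sided test at α = 0.01: z_{α/2} = 2.576.
Power = Φ(δ − 2.576) + Φ(−δ − 2.576) = Φ(0.257) + Φ(-5.409) = 0.6016 + 0.0000 = 0.6016.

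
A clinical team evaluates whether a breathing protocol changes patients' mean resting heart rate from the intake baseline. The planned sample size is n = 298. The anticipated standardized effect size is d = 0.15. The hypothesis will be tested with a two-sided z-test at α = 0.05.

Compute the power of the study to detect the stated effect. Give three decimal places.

Noncentrality parameter: δ = d·√n = 0.15 × √298 = 2.5894
Two-sided α = 0.05 → critical value z_{0.025} = 1.960.
Power = Φ(δ − 1.960) + Φ(−δ − 1.960) = Φ(0.629) + Φ(-4.549) = 0.7355 + 0.0000 = 0.7355.

Power ≈ 0.735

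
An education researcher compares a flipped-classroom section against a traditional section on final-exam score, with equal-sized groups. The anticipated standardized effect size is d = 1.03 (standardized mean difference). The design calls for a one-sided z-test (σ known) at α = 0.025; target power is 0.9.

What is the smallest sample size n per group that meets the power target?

Set Φ(δ − 1.960) = 0.9; then δ − 1.960 = Φ⁻¹(0.9) = 1.282, giving δ = 3.242.
δ = d·√(n/2) ⇒ n = 2(δ/d)² = 2 × (3.242 / 1.03)² = 19.81.
Round up to the next whole unit.

n = 20 per group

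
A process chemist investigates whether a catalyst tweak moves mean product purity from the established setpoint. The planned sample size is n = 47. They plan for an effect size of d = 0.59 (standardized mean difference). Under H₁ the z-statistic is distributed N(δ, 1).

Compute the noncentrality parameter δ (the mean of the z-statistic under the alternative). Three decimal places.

The noncentrality parameter scales effect size by the design's sample-size factor: δ = d·√n = 0.59 × √47 = 4.0448

δ ≈ 4.045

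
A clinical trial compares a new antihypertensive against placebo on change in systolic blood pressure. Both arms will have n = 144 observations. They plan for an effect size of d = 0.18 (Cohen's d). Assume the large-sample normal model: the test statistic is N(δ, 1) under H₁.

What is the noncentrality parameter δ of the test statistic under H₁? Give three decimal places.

δ = d·√(n/2) = 0.18 × √(144/2) = 1.5274

δ ≈ 1.527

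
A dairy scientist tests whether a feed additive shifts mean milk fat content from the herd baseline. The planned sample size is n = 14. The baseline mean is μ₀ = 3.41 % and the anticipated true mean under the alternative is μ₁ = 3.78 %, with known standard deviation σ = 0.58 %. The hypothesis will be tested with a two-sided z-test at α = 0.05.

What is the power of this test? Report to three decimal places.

Power ≈ 0.665

Standardized effect: d = |μ₁ − μ₀| / σ = |3.78 − 3.41| / 0.58 = 0.6379
Noncentrality parameter: δ = d·√n = 0.6379 × √14 = 2.3869
Two-sided α = 0.05 → critical value z_{0.025} = 1.960.
Power = Φ(δ − 1.960) + Φ(−δ − 1.960) = Φ(0.427) + Φ(-4.347) = 0.6653 + 0.0000 = 0.6653.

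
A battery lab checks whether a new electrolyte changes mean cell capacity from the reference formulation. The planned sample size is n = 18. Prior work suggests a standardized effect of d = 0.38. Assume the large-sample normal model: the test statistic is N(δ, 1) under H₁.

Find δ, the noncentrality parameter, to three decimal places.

δ ≈ 1.612

The noncentrality parameter scales effect size by the design's sample-size factor: δ = d·√n = 0.38 × √18 = 1.6122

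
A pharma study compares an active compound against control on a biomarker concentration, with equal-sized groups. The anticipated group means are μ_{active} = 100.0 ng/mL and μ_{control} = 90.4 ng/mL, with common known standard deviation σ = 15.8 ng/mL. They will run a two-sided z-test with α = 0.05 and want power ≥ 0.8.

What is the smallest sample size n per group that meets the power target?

n = 43 per group

Standardized effect: d = |μ_{active} − μ_{control}| / σ = |100.0 − 90.4| / 15.8 = 0.6076
For power 0.8 need Φ(δ − z_{0.025}) = 0.8, so δ = z_{0.025} + z_{0.20} = 1.960 + 0.842 = 2.802.
(For δ > 0 the lower-tail rejection region contributes negligibly to power, so the one-term inversion is standard.)
δ = d·√(n/2) ⇒ n = 2(δ/d)² = 2 × (2.802 / 0.6076)² = 42.52.
Round up to the next whole unit.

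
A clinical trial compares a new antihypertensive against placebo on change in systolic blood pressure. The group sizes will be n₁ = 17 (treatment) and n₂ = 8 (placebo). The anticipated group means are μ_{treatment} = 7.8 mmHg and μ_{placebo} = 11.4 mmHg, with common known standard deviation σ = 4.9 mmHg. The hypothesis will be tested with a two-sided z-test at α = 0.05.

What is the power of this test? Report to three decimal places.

Power ≈ 0.403

Standardized effect: d = |μ_{treatment} − μ_{placebo}| / σ = |7.8 − 11.4| / 4.9 = 0.7347
Noncentrality parameter: δ = d / √(1/n₁ + 1/n₂) = 0.7347 / √(1/17 + 1/8) = 1.7136
Critical value for a two-sided test at α = 0.05: z_{α/2} = 1.960.
Power = Φ(δ − 1.960) + Φ(−δ − 1.960) = Φ(-0.246) + Φ(-3.674) = 0.4027 + 0.0001 = 0.4028.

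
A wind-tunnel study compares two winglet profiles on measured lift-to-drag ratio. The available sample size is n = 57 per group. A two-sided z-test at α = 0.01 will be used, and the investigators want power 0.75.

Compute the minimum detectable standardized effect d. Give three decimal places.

d ≈ 0.609

Need Φ(δ − 2.576) = 0.75, so δ = 2.576 + 0.674 = 3.250.
(The second rejection-region term Φ(−δ − z_{α/2}) is negligible and dropped.)
δ = d·√(n/2) ⇒ d = δ/√(n/2) = 3.250/√(57/2) = 0.6088.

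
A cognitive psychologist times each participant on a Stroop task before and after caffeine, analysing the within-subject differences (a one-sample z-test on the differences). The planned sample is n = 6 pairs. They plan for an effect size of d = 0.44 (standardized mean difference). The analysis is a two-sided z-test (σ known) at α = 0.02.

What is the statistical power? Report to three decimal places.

Power ≈ 0.106

Noncentrality parameter: δ = d·√n = 0.44 × √6 = 1.0778
Critical value for a two-sided test at α = 0.02: z_{α/2} = 2.326.
Power = Φ(δ − 2.326) + Φ(−δ − 2.326) = Φ(-1.249) + Φ(-3.404) = 0.1059 + 0.0003 = 0.1062.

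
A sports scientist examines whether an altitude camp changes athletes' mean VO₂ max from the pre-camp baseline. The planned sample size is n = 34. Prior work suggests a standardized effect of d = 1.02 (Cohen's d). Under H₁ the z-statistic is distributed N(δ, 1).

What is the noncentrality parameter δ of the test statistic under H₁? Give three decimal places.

δ = d·√n = 1.02 × √34 = 5.9476

δ ≈ 5.948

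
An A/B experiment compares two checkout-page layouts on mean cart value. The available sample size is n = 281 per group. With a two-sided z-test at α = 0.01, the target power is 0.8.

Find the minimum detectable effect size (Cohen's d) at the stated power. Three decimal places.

d ≈ 0.288

Required noncentrality: δ = z_{0.005} + z_{0.20} = 2.576 + 0.842 = 3.417.
(The second rejection-region term Φ(−δ − z_{α/2}) is negligible and dropped.)
δ = d·√(n/2) ⇒ d = δ/√(n/2) = 3.417/√(281/2) = 0.2883.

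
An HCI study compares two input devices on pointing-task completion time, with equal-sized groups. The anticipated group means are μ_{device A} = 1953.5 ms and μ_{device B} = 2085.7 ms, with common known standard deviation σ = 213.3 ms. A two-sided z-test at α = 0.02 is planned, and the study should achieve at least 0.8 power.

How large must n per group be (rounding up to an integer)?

n = 53 per group

Standardized effect: d = |μ_{device A} − μ_{device B}| / σ = |1953.5 − 2085.7| / 213.3 = 0.6198
Set Φ(δ − 2.326) = 0.8; then δ − 2.326 = Φ⁻¹(0.8) = 0.842, giving δ = 3.168.
(Ignoring the negligible lower-tail rejection probability gives the usual closed-form inversion.)
δ = d·√(n/2) ⇒ n = 2(δ/d)² = 2 × (3.168 / 0.6198)² = 52.25.
Rounding up, n = 53 per group.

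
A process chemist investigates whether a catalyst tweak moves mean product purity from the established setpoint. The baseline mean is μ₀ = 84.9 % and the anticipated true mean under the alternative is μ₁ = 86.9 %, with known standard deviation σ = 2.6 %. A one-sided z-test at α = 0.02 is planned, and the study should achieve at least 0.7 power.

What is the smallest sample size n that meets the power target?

n = 12

Standardized effect: d = |μ₁ − μ₀| / σ = |86.9 − 84.9| / 2.6 = 0.7692
Set Φ(δ − 2.054) = 0.7; then δ − 2.054 = Φ⁻¹(0.7) = 0.524, giving δ = 2.578.
δ = d·√n ⇒ n = (δ/d)² = (2.578 / 0.7692)² = 11.23.
Rounding up, n = 12.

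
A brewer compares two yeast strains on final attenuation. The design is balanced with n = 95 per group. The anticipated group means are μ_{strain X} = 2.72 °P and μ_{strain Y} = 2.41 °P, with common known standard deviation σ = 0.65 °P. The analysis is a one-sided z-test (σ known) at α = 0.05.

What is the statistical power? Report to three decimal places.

Standardized effect: d = |μ_{strain X} − μ_{strain Y}| / σ = |2.72 − 2.41| / 0.65 = 0.4769
Noncentrality parameter: δ = d·√(n/2) = 0.4769 × √(95/2) = 3.2870
One-sided α = 0.05 → critical value z_{0.05} = 1.645.
Power = P(Z > 1.645 − δ) = Φ(1.642) = 0.9497.

Power ≈ 0.950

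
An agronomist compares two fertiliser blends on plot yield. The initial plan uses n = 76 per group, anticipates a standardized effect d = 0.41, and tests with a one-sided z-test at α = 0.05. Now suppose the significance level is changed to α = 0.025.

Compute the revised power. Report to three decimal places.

δ = d·√(n/2) = 0.41 × √(76/2) = 2.5274 (unchanged). New critical value: z_{0.025} = 1.960.
Revised power = P(Z > 1.960 − δ) = Φ(0.567) = 0.7148.

Power ≈ 0.715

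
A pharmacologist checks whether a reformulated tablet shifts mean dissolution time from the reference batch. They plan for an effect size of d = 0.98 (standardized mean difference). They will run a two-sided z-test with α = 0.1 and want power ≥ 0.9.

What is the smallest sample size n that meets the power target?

Set Φ(δ − 1.645) = 0.9; then δ − 1.645 = Φ⁻¹(0.9) = 1.282, giving δ = 2.926.
(Ignoring the negligible lower-tail rejection probability gives the usual closed-form inversion.)
δ = d·√n ⇒ n = (δ/d)² = (2.926 / 0.98)² = 8.92.
Rounding up, n = 9.

n = 9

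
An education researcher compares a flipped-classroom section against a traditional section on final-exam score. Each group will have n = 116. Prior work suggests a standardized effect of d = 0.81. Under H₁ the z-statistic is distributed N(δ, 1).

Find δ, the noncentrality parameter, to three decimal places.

The noncentrality parameter scales effect size by the design's sample-size factor: δ = d·√(n/2) = 0.81 × √(116/2) = 6.1688

δ ≈ 6.169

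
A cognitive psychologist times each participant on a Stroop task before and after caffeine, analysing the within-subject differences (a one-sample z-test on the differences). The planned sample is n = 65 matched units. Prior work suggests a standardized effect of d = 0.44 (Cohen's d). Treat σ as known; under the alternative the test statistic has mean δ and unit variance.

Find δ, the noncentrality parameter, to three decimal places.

δ ≈ 3.547

δ = d·√n = 0.44 × √65 = 3.5474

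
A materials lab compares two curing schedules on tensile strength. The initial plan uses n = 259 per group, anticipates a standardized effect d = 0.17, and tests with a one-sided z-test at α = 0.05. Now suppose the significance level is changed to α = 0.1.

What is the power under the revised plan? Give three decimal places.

Power ≈ 0.743

δ = d·√(n/2) = 0.17 × √(259/2) = 1.9346 (unchanged). New critical value: z_{0.1} = 1.282.
Revised power = P(Z > 1.282 − δ) = Φ(0.653) = 0.7431.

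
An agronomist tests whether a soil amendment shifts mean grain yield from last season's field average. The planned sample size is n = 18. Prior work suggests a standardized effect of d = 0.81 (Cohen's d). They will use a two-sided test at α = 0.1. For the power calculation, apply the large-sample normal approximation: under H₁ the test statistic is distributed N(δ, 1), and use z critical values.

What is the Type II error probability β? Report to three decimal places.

Noncentrality parameter: δ = d·√n = 0.81 × √18 = 3.4365
Critical value for a two-sided test at α = 0.1: z_{α/2} = 1.645.
Power = Φ(δ − 1.645) + Φ(−δ − 1.645) = Φ(1.792) + Φ(-5.081) = 0.9634 + 0.0000 = 0.9634.
Type II error: β = 1 − power = 1 − 0.9634 = 0.0366.

β ≈ 0.037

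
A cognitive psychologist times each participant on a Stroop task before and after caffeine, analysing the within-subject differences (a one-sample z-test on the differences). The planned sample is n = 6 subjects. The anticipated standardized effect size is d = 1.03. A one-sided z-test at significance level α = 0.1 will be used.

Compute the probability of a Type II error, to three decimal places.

β ≈ 0.107

Noncentrality parameter: δ = d·√n = 1.03 × √6 = 2.5230
One-sided α = 0.1 → critical value z_{0.1} = 1.282.
Power = P(Z > 1.282 − δ) = Φ(1.241) = 0.8928.
Type II error: β = 1 − power = 1 − 0.8928 = 0.1072.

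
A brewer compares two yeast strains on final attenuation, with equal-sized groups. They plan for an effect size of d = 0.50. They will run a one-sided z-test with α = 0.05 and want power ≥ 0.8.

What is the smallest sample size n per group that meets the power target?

For power 0.8 need Φ(δ − z_{0.05}) = 0.8, so δ = z_{0.05} + z_{0.20} = 1.645 + 0.842 = 2.486.
δ = d·√(n/2) ⇒ n = 2(δ/d)² = 2 × (2.486 / 0.50)² = 49.46.
Rounding up, n = 50 per group.

n = 50 per group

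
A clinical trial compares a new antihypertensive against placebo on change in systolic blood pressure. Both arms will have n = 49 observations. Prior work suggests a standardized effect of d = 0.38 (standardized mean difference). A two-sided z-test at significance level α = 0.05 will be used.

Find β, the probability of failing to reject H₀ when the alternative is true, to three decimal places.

Noncentrality parameter: δ = d·√(n/2) = 0.38 × √(49/2) = 1.8809
Critical value for a two-sided test at α = 0.05: z_{α/2} = 1.960.
Power = Φ(δ − 1.960) + Φ(−δ − 1.960) = Φ(-0.079) + Φ(-3.841) = 0.4685 + 0.0001 = 0.4686.
Type II error: β = 1 − power = 1 − 0.4686 = 0.5314.

β ≈ 0.531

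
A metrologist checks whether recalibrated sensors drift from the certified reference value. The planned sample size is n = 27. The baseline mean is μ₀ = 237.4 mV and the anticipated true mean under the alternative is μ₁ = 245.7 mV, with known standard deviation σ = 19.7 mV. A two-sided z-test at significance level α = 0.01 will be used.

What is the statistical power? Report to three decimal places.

Standardized effect: d = |μ₁ − μ₀| / σ = |245.7 − 237.4| / 19.7 = 0.4213
Noncentrality parameter: δ = d·√n = 0.4213 × √27 = 2.1892
Two-sided α = 0.01 → critical value z_{0.005} = 2.576.
Power = Φ(δ − 2.576) + Φ(−δ − 2.576) = Φ(-0.387) + Φ(-4.765) = 0.3495 + 0.0000 = 0.3495.

Power ≈ 0.350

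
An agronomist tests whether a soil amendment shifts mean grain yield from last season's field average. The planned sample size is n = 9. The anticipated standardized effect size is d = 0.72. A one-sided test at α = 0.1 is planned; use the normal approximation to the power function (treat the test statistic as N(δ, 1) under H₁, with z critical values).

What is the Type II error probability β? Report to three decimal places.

Noncentrality parameter: λ = d·√n = 0.72 × √9 = 2.1600
Critical value for a one-sided test at α = 0.1: z_α = 1.282.
Power = Φ(λ − 1.282) = Φ(0.878) = 0.8101.
Type II error: β = 1 − power = 1 − 0.8101 = 0.1899.

β ≈ 0.190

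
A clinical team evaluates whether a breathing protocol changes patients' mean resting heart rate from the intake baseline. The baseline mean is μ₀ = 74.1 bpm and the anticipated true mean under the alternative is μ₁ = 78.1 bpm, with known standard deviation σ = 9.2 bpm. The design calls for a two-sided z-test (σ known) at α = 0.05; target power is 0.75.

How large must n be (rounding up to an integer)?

n = 37

Standardized effect: d = |μ₁ − μ₀| / σ = |78.1 − 74.1| / 9.2 = 0.4348
For power 0.75 need Φ(δ − z_{0.025}) = 0.75, so δ = z_{0.025} + z_{0.25} = 1.960 + 0.674 = 2.634.
(The Φ(−δ − z_{α/2}) term is vanishingly small for δ > 0 and is dropped in the standard sample-size formula.)
δ = d·√n ⇒ n = (δ/d)² = (2.634 / 0.4348)² = 36.71.
Round up to the next whole unit.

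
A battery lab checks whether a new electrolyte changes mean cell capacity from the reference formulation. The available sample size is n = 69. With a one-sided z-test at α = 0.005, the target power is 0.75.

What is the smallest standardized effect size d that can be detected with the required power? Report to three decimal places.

d ≈ 0.391

Required noncentrality: δ = z_{0.005} + z_{0.25} = 2.576 + 0.674 = 3.250.
δ = d·√n ⇒ d = δ/√n = 3.250/√69 = 0.3913.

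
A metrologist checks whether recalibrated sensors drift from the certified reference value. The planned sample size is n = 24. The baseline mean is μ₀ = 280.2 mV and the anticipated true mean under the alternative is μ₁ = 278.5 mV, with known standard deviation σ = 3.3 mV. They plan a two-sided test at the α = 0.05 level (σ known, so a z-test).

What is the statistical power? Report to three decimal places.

Standardized effect: d = |μ₁ − μ₀| / σ = |278.5 − 280.2| / 3.3 = 0.5152
Noncentrality parameter: δ = d·√n = 0.5152 × √24 = 2.5237
Two-sided α = 0.05 → critical value z_{0.025} = 1.960.
Power = Φ(δ − 1.960) + Φ(−δ − 1.960) = Φ(0.564) + Φ(-4.484) = 0.7135 + 0.0000 = 0.7135.

Power ≈ 0.714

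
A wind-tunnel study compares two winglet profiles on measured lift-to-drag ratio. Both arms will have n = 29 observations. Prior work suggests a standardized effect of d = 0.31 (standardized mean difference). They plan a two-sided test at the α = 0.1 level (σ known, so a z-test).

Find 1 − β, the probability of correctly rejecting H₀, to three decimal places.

Noncentrality parameter: δ = d·√(n/2) = 0.31 × √(29/2) = 1.1804
Critical value for a two-sided test at α = 0.1: z_{α/2} = 1.645.
Power = Φ(δ − 1.645) + Φ(−δ − 1.645) = Φ(-0.464) + Φ(-2.825) = 0.3212 + 0.0024 = 0.3235.

Power ≈ 0.324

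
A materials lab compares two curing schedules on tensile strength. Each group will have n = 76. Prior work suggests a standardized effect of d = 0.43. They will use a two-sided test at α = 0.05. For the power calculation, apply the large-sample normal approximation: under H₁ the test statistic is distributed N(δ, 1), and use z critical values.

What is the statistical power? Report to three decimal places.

Power ≈ 0.755

Noncentrality parameter: δ = d·√(n/2) = 0.43 × √(76/2) = 2.6507
Two-sided α = 0.05 → critical value z_{0.025} = 1.960.
Power = Φ(δ − 1.960) + Φ(−δ − 1.960) = Φ(0.691) + Φ(-4.611) = 0.7551 + 0.0000 = 0.7551.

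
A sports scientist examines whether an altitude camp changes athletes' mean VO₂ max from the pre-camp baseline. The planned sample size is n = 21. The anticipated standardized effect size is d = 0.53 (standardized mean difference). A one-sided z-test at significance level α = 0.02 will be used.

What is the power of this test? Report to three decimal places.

Noncentrality parameter: δ = d·√n = 0.53 × √21 = 2.4288
Critical value for a one-sided test at α = 0.02: z_α = 2.054.
Power = P(Z > 2.054 − δ) = Φ(0.375) = 0.6462.

Power ≈ 0.646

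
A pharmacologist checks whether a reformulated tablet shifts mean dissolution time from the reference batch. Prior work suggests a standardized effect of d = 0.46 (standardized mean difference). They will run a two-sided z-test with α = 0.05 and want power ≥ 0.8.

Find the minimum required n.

Set Φ(δ − 1.960) = 0.8; then δ − 1.960 = Φ⁻¹(0.8) = 0.842, giving δ = 2.802.
(For δ > 0 the lower-tail rejection region contributes negligibly to power, so the one-term inversion is standard.)
δ = d·√n ⇒ n = (δ/d)² = (2.802 / 0.46)² = 37.09.
Rounding up, n = 38.

n = 38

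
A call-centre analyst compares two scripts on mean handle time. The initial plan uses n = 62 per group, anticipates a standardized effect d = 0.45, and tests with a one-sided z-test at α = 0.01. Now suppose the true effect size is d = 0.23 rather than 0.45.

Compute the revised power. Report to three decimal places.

Power ≈ 0.148

With d = 0.23: δ = d·√(n/2) = 0.23 × √(62/2) = 1.2806. Critical value z_{0.01} = 2.326.
Revised power = Φ(δ − 2.326) = Φ(-1.046) = 0.1478.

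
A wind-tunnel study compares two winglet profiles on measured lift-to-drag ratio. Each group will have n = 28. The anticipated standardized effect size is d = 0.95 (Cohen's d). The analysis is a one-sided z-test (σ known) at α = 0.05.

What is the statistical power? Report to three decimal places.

Noncentrality parameter: δ = d·√(n/2) = 0.95 × √(28/2) = 3.5546
Critical value for a one-sided test at α = 0.05: z_α = 1.645.
Power = P(Z > 1.645 − δ) = Φ(1.910) = 0.9719.

Power ≈ 0.972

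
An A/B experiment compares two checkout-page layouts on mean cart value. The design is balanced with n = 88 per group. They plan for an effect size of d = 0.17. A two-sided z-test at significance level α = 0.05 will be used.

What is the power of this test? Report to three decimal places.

Power ≈ 0.204

Noncentrality parameter: δ = d·√(n/2) = 0.17 × √(88/2) = 1.1277
Two-sided α = 0.05 → critical value z_{0.025} = 1.960.
Power = Φ(δ − 1.960) + Φ(−δ − 1.960) = Φ(-0.832) + Φ(-3.088) = 0.2026 + 0.0010 = 0.2036.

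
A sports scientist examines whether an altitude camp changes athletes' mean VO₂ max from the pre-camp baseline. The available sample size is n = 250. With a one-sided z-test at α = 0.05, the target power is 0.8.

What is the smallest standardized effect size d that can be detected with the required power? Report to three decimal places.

d ≈ 0.157

Need Φ(δ − 1.645) = 0.8, so δ = 1.645 + 0.842 = 2.486.
δ = d·√n ⇒ d = δ/√n = 2.486/√250 = 0.1573.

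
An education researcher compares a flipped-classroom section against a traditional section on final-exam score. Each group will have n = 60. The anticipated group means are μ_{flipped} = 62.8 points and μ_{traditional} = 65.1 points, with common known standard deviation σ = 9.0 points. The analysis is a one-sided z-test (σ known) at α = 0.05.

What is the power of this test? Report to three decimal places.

Standardized effect: d = |μ_{flipped} − μ_{traditional}| / σ = |62.8 − 65.1| / 9.0 = 0.2556
Noncentrality parameter: δ = d·√(n/2) = 0.2556 × √(60/2) = 1.3997
One-sided α = 0.05 → critical value z_{0.05} = 1.645.
Power = P(Z > 1.645 − δ) = Φ(-0.245) = 0.4032.

Power ≈ 0.403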